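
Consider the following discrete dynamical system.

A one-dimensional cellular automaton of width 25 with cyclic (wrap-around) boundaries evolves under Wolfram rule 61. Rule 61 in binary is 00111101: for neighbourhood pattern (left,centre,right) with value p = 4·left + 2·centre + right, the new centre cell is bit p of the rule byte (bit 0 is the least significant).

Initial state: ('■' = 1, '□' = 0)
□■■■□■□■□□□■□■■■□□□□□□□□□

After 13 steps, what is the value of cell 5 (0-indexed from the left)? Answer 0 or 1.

0) □■■■□■□■□□□■□■■■□□□□□□□□□
1) □■□□■■■■■■□■■■□□■■■■■■■■■
2) ■■■□■□□□□□■■□□■□■□□□□□□□□
3) ■□□■■■■■■□■□■□■■■■■■■■■■□
4) ■■□■□□□□□■■■■■■□□□□□□□□□■
5) □□■■■■■■□■□□□□□■■■■■■■■□■
6) ■□■□□□□□■■■■■■□■□□□□□□□■■
7) □■■■■■■□■□□□□□■■■■■■■■□■□
8) □■□□□□□■■■■■■□■□□□□□□□■■■
9) ■■■■■■□■□□□□□■■■■■■■■□■□□
10) ■□□□□□■■■■■■□■□□□□□□□■■■□
11) ■■■■■□■□□□□□■■■■■■■■□■□□■
12) □□□□□■■■■■■□■□□□□□□□■■■□■
13) ■■■■□■□□□□□■■■■■■■■□■□□■■

1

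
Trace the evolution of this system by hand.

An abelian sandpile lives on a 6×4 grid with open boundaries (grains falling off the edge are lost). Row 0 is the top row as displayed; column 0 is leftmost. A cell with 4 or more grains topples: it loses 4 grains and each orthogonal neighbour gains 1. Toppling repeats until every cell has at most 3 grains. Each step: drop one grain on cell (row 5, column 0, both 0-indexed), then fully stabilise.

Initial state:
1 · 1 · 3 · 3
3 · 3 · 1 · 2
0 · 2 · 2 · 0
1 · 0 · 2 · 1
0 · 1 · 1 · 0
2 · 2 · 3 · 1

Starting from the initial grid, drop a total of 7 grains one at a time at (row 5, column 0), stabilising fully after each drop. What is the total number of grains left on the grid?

t=0: 1 · 1 · 3 · 3
3 · 3 · 1 · 2
0 · 2 · 2 · 0
1 · 0 · 2 · 1
0 · 1 · 1 · 0
2 · 2 · 3 · 1
t=1: 1 · 1 · 3 · 3
3 · 3 · 1 · 2
0 · 2 · 2 · 0
1 · 0 · 2 · 1
0 · 1 · 1 · 0
3 · 2 · 3 · 1
t=2: 1 · 1 · 3 · 3
3 · 3 · 1 · 2
0 · 2 · 2 · 0
1 · 0 · 2 · 1
1 · 1 · 1 · 0
0 · 3 · 3 · 1
t=3: 1 · 1 · 3 · 3
3 · 3 · 1 · 2
0 · 2 · 2 · 0
1 · 0 · 2 · 1
1 · 1 · 1 · 0
1 · 3 · 3 · 1
t=4: 1 · 1 · 3 · 3
3 · 3 · 1 · 2
0 · 2 · 2 · 0
1 · 0 · 2 · 1
1 · 1 · 1 · 0
2 · 3 · 3 · 1
t=5: 1 · 1 · 3 · 3
3 · 3 · 1 · 2
0 · 2 · 2 · 0
1 · 0 · 2 · 1
1 · 1 · 1 · 0
3 · 3 · 3 · 1
t=6: 1 · 1 · 3 · 3
3 · 3 · 1 · 2
0 · 2 · 2 · 0
1 · 0 · 2 · 1
2 · 2 · 2 · 0
1 · 1 · 0 · 2
t=7: 1 · 1 · 3 · 3
3 · 3 · 1 · 2
0 · 2 · 2 · 0
1 · 0 · 2 · 1
2 · 2 · 2 · 0
2 · 1 · 0 · 2

36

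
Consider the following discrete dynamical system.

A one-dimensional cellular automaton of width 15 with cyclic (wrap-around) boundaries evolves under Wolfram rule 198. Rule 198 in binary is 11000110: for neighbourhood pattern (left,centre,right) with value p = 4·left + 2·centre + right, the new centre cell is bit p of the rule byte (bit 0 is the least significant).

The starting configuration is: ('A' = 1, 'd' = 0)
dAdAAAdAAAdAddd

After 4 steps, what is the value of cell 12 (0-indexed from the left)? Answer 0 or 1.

[0] dAdAAAdAAAdAddd
[1] AAddAAddAAdAddd
[2] dAdAdAdAdAdAddA
[3] dAdAdAdAdAdAdAA
[4] dAdAdAdAdAdAddA

0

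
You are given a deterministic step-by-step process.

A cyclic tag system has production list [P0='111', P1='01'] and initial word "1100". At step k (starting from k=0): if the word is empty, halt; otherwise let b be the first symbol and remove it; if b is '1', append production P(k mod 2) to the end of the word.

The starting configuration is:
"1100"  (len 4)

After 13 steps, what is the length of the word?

0) "1100"  (len 4)
1) "100111"  (len 6)
2) "0011101"  (len 7)
3) "011101"  (len 6)
4) "11101"  (len 5)
5) "1101111"  (len 7)
6) "10111101"  (len 8)
7) "0111101111"  (len 10)
8) "111101111"  (len 9)
9) "11101111111"  (len 11)
10) "110111111101"  (len 12)
11) "10111111101111"  (len 14)
12) "011111110111101"  (len 15)
13) "11111110111101"  (len 14)

14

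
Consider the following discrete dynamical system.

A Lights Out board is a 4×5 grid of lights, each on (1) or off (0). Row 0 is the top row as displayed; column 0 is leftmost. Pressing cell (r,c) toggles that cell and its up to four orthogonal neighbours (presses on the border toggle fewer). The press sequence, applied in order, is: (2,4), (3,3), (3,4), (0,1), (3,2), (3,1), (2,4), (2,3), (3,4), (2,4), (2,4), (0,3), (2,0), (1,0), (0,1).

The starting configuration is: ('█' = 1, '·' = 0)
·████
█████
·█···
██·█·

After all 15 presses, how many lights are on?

0) ·████
█████
·█···
██·█·
1) ·████
████·
·█·██
██·██
2) ·████
████·
·█··█
███··
3) ·████
████·
·█···
█████
4) █··██
█·██·
·█···
█████
5) █··██
█·██·
·██··
█···█
6) █··██
█·██·
··█··
·██·█
7) █··██
█·███
··███
·██··
8) █··██
█·█·█
·····
·███·
9) █··██
█·█·█
····█
·██·█
10) █··██
█·█··
···█·
·██··
11) █··██
█·█·█
····█
·██·█
12) █·█··
█·███
····█
·██·█
13) █·█··
··███
██··█
███·█
14) ··█··
█████
·█··█
███·█
15) ██···
█·███
·█··█
███·█

12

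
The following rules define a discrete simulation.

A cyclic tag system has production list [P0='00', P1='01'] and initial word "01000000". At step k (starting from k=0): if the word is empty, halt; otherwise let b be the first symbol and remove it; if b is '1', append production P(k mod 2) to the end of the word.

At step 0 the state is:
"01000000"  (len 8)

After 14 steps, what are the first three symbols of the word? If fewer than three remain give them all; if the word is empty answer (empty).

01

k=0  "01000000"  (len 8)
k=1  "1000000"  (len 7)
k=2  "00000001"  (len 8)
k=3  "0000001"  (len 7)
k=4  "000001"  (len 6)
k=5  "00001"  (len 5)
k=6  "0001"  (len 4)
k=7  "001"  (len 3)
k=8  "01"  (len 2)
k=9  "1"  (len 1)
k=10  "01"  (len 2)
k=11  "1"  (len 1)
k=12  "01"  (len 2)
k=13  "1"  (len 1)
k=14  "01"  (len 2)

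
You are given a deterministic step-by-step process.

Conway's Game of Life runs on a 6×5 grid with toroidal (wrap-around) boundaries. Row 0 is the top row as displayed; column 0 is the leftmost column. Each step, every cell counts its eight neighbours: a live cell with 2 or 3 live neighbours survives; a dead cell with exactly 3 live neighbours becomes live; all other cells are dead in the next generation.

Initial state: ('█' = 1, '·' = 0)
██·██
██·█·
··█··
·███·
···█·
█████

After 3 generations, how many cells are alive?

t=0: ██·██
██·█·
··█··
·███·
···█·
█████
t=1: ·····
···█·
█···█
·█·█·
·····
·····
t=2: ·····
····█
█·███
█···█
·····
·····
t=3: ·····
█···█
·█···
██···
·····
·····

5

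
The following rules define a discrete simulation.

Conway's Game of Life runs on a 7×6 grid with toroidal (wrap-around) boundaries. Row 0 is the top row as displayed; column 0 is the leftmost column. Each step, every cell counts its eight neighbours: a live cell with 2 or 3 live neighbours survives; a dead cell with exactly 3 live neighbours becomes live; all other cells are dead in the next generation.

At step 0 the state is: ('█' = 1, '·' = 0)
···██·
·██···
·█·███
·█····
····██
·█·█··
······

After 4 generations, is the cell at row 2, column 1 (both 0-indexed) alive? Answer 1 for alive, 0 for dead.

0

gen 0: ···██·
·██···
·█·███
·█····
····██
·█·█··
······
gen 1: ··██··
██···█
·█·██·
··██··
█·█·█·
····█·
··███·
gen 2: █····█
██···█
·█·███
·····█
·██·██
·██·█·
··█·█·
gen 3: ····█·
·██···
·██···
·█····
·██·██
█···█·
█·█·█·
gen 4: ··█··█
·███··
█·····
···█··
·█████
█·█·█·
·█··█·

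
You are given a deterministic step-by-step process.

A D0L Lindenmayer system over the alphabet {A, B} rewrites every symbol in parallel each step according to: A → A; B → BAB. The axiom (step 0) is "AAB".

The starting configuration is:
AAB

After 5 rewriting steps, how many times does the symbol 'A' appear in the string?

0) AAB
1) AABAB
2) AABABABAB
3) AABABABABABABABAB
4) AABABABABABABABABABABABABABABABAB
5) AABABABABABABABABABABABABABABABABABABABABABABABABABABABABABABABAB

33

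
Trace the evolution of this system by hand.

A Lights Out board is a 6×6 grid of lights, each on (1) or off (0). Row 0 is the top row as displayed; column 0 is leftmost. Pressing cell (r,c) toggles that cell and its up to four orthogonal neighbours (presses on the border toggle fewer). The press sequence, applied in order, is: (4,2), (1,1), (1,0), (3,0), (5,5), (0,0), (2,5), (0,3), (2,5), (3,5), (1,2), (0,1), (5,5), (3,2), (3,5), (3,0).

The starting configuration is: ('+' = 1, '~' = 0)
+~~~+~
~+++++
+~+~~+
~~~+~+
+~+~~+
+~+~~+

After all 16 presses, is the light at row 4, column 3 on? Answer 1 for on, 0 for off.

1

[0] +~~~+~
~+++++
+~+~~+
~~~+~+
+~+~~+
+~+~~+
[1] +~~~+~
~+++++
+~+~~+
~~++~+
++~+~+
+~~~~+
[2] ++~~+~
+~~+++
+++~~+
~~++~+
++~+~+
+~~~~+
[3] ~+~~+~
~+~+++
~++~~+
~~++~+
++~+~+
+~~~~+
[4] ~+~~+~
~+~+++
+++~~+
++++~+
~+~+~+
+~~~~+
[5] ~+~~+~
~+~+++
+++~~+
++++~+
~+~+~~
+~~~+~
[6] +~~~+~
++~+++
+++~~+
++++~+
~+~+~~
+~~~+~
[7] +~~~+~
++~++~
+++~+~
++++~~
~+~+~~
+~~~+~
[8] +~++~~
++~~+~
+++~+~
++++~~
~+~+~~
+~~~+~
[9] +~++~~
++~~++
+++~~+
++++~+
~+~+~~
+~~~+~
[10] +~++~~
++~~++
+++~~~
+++++~
~+~+~+
+~~~+~
[11] +~~+~~
+~++++
++~~~~
+++++~
~+~+~+
+~~~+~
[12] ~+++~~
++++++
++~~~~
+++++~
~+~+~+
+~~~+~
[13] ~+++~~
++++++
++~~~~
+++++~
~+~+~~
+~~~~+
[14] ~+++~~
++++++
+++~~~
+~~~+~
~+++~~
+~~~~+
[15] ~+++~~
++++++
+++~~+
+~~~~+
~+++~+
+~~~~+
[16] ~+++~~
++++++
~++~~+
~+~~~+
++++~+
+~~~~+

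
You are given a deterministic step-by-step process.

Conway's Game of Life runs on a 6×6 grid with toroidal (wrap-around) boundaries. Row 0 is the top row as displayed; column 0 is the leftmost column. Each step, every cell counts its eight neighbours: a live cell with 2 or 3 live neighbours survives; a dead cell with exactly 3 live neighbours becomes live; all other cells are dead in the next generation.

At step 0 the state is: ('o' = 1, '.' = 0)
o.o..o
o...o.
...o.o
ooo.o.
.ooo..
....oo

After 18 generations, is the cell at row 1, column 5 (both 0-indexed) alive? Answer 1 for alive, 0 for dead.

t=0: o.o..o
o...o.
...o.o
ooo.o.
.ooo..
....oo
t=1: oo.o..
oo.oo.
..oo..
o...oo
......
....oo
t=2: .o.o..
o...oo
..o...
...ooo
o.....
o...oo
t=3: .o.o..
oooooo
o.....
...ooo
o..o..
oo..oo
t=4: ......
...ooo
......
o..ooo
.ooo..
.o.ooo
t=5: o.o...
....o.
o.....
oo.ooo
.o....
oo.oo.
t=6: o.o.o.
.o...o
oo.o..
.oo.oo
......
o..o.o
t=7: ..ooo.
...ooo
...o..
.ooooo
.ooo..
oo.ooo
t=8: .o....
.....o
o.....
oo....
......
o....o
t=9: .....o
o.....
oo...o
oo....
.o...o
o.....
t=10: o....o
.o....
.....o
..o...
.o...o
o....o
t=11: .o...o
.....o
......
o.....
.o...o
.o..o.
t=12: ....oo
o.....
......
o.....
.o...o
.oo.oo
t=13: .o.oo.
.....o
......
o.....
.oo.oo
.ooo..
t=14: oo.oo.
....o.
......
oo...o
....oo
.....o
t=15: o..oo.
...ooo
o....o
o...oo
....o.
...o..
t=16: ..o...
...o..
...o..
o...o.
...oo.
...o.o
t=17: ..ooo.
..oo..
...oo.
....oo
...o..
..oo..
t=18: .o..o.
......
..o..o
.....o
..oo..
......

0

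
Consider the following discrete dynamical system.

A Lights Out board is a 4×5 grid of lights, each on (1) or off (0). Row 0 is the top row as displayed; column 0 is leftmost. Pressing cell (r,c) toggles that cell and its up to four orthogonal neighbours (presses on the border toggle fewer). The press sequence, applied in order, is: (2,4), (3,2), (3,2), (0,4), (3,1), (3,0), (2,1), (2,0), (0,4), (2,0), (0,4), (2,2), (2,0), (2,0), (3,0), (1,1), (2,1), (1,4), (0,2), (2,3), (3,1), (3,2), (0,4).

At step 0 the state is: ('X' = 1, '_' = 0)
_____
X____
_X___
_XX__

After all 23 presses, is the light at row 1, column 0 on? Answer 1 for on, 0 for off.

0

gen 0: _____
X____
_X___
_XX__
gen 1: _____
X___X
_X_XX
_XX_X
gen 2: _____
X___X
_XXXX
___XX
gen 3: _____
X___X
_X_XX
_XX_X
gen 4: ___XX
X____
_X_XX
_XX_X
gen 5: ___XX
X____
___XX
X___X
gen 6: ___XX
X____
X__XX
_X__X
gen 7: ___XX
XX___
_XXXX
____X
gen 8: ___XX
_X___
X_XXX
X___X
gen 9: _____
_X__X
X_XXX
X___X
gen 10: _____
XX__X
_XXXX
____X
gen 11: ___XX
XX___
_XXXX
____X
gen 12: ___XX
XXX__
____X
__X_X
gen 13: ___XX
_XX__
XX__X
X_X_X
gen 14: ___XX
XXX__
____X
__X_X
gen 15: ___XX
XXX__
X___X
XXX_X
gen 16: _X_XX
_____
XX__X
XXX_X
gen 17: _X_XX
_X___
__X_X
X_X_X
gen 18: _X_X_
_X_XX
__X__
X_X_X
gen 19: __X__
_XXXX
__X__
X_X_X
gen 20: __X__
_XX_X
___XX
X_XXX
gen 21: __X__
_XX_X
_X_XX
_X_XX
gen 22: __X__
_XX_X
_XXXX
__X_X
gen 23: __XXX
_XX__
_XXXX
__X_X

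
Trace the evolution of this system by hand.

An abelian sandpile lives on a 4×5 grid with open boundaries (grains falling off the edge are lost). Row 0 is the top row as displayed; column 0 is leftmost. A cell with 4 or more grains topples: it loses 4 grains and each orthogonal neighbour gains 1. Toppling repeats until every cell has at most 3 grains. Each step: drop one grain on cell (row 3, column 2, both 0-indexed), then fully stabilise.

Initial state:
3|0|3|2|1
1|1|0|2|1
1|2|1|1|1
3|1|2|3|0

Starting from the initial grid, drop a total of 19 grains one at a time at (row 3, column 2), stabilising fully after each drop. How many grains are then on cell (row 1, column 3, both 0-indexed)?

3

gen 0: 3|0|3|2|1
1|1|0|2|1
1|2|1|1|1
3|1|2|3|0
gen 1: 3|0|3|2|1
1|1|0|2|1
1|2|1|1|1
3|1|3|3|0
gen 2: 3|0|3|2|1
1|1|0|2|1
1|2|2|2|1
3|2|1|0|1
gen 3: 3|0|3|2|1
1|1|0|2|1
1|2|2|2|1
3|2|2|0|1
gen 4: 3|0|3|2|1
1|1|0|2|1
1|2|2|2|1
3|2|3|0|1
gen 5: 3|0|3|2|1
1|1|0|2|1
1|2|3|2|1
3|3|0|1|1
gen 6: 3|0|3|2|1
1|1|0|2|1
1|2|3|2|1
3|3|1|1|1
gen 7: 3|0|3|2|1
1|1|0|2|1
1|2|3|2|1
3|3|2|1|1
gen 8: 3|0|3|2|1
1|1|0|2|1
1|2|3|2|1
3|3|3|1|1
gen 9: 3|0|3|2|1
1|2|1|2|1
3|0|1|3|1
0|2|2|2|1
gen 10: 3|0|3|2|1
1|2|1|2|1
3|0|1|3|1
0|2|3|2|1
gen 11: 3|0|3|2|1
1|2|1|2|1
3|0|2|3|1
0|3|0|3|1
gen 12: 3|0|3|2|1
1|2|1|2|1
3|0|2|3|1
0|3|1|3|1
gen 13: 3|0|3|2|1
1|2|1|2|1
3|0|2|3|1
0|3|2|3|1
gen 14: 3|0|3|2|1
1|2|1|2|1
3|0|2|3|1
0|3|3|3|1
gen 15: 3|0|3|2|1
1|2|2|3|1
3|2|0|1|2
1|0|3|1|2
gen 16: 3|0|3|2|1
1|2|2|3|1
3|2|1|1|2
1|1|0|2|2
gen 17: 3|0|3|2|1
1|2|2|3|1
3|2|1|1|2
1|1|1|2|2
gen 18: 3|0|3|2|1
1|2|2|3|1
3|2|1|1|2
1|1|2|2|2
gen 19: 3|0|3|2|1
1|2|2|3|1
3|2|1|1|2
1|1|3|2|2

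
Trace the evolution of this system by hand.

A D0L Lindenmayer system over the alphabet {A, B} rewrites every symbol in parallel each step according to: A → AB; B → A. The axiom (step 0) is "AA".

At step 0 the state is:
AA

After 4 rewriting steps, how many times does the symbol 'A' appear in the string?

[0] AA
[1] ABAB
[2] ABAABA
[3] ABAABABAAB
[4] ABAABABAABAABABA

10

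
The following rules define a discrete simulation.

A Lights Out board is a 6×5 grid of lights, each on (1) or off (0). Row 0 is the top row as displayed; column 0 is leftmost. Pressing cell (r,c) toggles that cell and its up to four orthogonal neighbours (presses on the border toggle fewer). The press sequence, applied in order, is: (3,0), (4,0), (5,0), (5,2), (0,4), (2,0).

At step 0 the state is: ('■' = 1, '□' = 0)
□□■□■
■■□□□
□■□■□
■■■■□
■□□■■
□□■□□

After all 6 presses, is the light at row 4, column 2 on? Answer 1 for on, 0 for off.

[0] □□■□■
■■□□□
□■□■□
■■■■□
■□□■■
□□■□□
[1] □□■□■
■■□□□
■■□■□
□□■■□
□□□■■
□□■□□
[2] □□■□■
■■□□□
■■□■□
■□■■□
■■□■■
■□■□□
[3] □□■□■
■■□□□
■■□■□
■□■■□
□■□■■
□■■□□
[4] □□■□■
■■□□□
■■□■□
■□■■□
□■■■■
□□□■□
[5] □□■■□
■■□□■
■■□■□
■□■■□
□■■■■
□□□■□
[6] □□■■□
□■□□■
□□□■□
□□■■□
□■■■■
□□□■□

1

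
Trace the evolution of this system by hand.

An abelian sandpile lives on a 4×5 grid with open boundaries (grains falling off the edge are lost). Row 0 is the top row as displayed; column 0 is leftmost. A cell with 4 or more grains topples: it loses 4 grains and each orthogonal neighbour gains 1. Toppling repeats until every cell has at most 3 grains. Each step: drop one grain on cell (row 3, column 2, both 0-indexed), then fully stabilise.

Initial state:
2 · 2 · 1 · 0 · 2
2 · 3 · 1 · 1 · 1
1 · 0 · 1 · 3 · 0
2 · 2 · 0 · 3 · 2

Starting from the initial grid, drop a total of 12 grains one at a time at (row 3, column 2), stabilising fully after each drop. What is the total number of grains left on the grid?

36

0) 2 · 2 · 1 · 0 · 2
2 · 3 · 1 · 1 · 1
1 · 0 · 1 · 3 · 0
2 · 2 · 0 · 3 · 2
1) 2 · 2 · 1 · 0 · 2
2 · 3 · 1 · 1 · 1
1 · 0 · 1 · 3 · 0
2 · 2 · 1 · 3 · 2
2) 2 · 2 · 1 · 0 · 2
2 · 3 · 1 · 1 · 1
1 · 0 · 1 · 3 · 0
2 · 2 · 2 · 3 · 2
3) 2 · 2 · 1 · 0 · 2
2 · 3 · 1 · 1 · 1
1 · 0 · 1 · 3 · 0
2 · 2 · 3 · 3 · 2
4) 2 · 2 · 1 · 0 · 2
2 · 3 · 1 · 2 · 1
1 · 0 · 3 · 0 · 1
2 · 3 · 1 · 1 · 3
5) 2 · 2 · 1 · 0 · 2
2 · 3 · 1 · 2 · 1
1 · 0 · 3 · 0 · 1
2 · 3 · 2 · 1 · 3
6) 2 · 2 · 1 · 0 · 2
2 · 3 · 1 · 2 · 1
1 · 0 · 3 · 0 · 1
2 · 3 · 3 · 1 · 3
7) 2 · 2 · 1 · 0 · 2
2 · 3 · 2 · 2 · 1
1 · 2 · 0 · 1 · 1
3 · 0 · 2 · 2 · 3
8) 2 · 2 · 1 · 0 · 2
2 · 3 · 2 · 2 · 1
1 · 2 · 0 · 1 · 1
3 · 0 · 3 · 2 · 3
9) 2 · 2 · 1 · 0 · 2
2 · 3 · 2 · 2 · 1
1 · 2 · 1 · 1 · 1
3 · 1 · 0 · 3 · 3
10) 2 · 2 · 1 · 0 · 2
2 · 3 · 2 · 2 · 1
1 · 2 · 1 · 1 · 1
3 · 1 · 1 · 3 · 3
11) 2 · 2 · 1 · 0 · 2
2 · 3 · 2 · 2 · 1
1 · 2 · 1 · 1 · 1
3 · 1 · 2 · 3 · 3
12) 2 · 2 · 1 · 0 · 2
2 · 3 · 2 · 2 · 1
1 · 2 · 1 · 1 · 1
3 · 1 · 3 · 3 · 3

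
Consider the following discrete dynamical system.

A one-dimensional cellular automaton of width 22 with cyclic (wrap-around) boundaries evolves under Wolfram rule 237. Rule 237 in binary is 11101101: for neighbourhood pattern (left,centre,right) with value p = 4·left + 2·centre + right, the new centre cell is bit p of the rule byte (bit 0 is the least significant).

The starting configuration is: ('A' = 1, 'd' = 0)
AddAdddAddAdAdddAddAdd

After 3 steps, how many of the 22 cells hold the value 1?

14

0) AddAdddAddAdAdddAddAdd
1) AddAdAdAddAAAdAdAddAdd
2) AddAAAAAddAAAAAAAddAdd
3) AddAAAAAddAAAAAAAddAdd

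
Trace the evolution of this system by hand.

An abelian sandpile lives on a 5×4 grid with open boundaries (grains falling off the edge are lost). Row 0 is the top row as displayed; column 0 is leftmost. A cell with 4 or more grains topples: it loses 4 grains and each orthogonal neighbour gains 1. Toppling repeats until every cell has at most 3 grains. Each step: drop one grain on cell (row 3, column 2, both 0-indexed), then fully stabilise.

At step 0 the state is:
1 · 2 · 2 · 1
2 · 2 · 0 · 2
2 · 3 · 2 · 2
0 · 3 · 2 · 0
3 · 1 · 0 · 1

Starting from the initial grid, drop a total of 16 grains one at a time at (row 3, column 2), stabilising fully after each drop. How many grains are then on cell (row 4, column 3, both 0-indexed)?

3

gen 0: 1 · 2 · 2 · 1
2 · 2 · 0 · 2
2 · 3 · 2 · 2
0 · 3 · 2 · 0
3 · 1 · 0 · 1
gen 1: 1 · 2 · 2 · 1
2 · 2 · 0 · 2
2 · 3 · 2 · 2
0 · 3 · 3 · 0
3 · 1 · 0 · 1
gen 2: 1 · 2 · 2 · 1
2 · 3 · 1 · 2
3 · 1 · 0 · 3
1 · 1 · 2 · 1
3 · 2 · 1 · 1
gen 3: 1 · 2 · 2 · 1
2 · 3 · 1 · 2
3 · 1 · 0 · 3
1 · 1 · 3 · 1
3 · 2 · 1 · 1
gen 4: 1 · 2 · 2 · 1
2 · 3 · 1 · 2
3 · 1 · 1 · 3
1 · 2 · 0 · 2
3 · 2 · 2 · 1
gen 5: 1 · 2 · 2 · 1
2 · 3 · 1 · 2
3 · 1 · 1 · 3
1 · 2 · 1 · 2
3 · 2 · 2 · 1
gen 6: 1 · 2 · 2 · 1
2 · 3 · 1 · 2
3 · 1 · 1 · 3
1 · 2 · 2 · 2
3 · 2 · 2 · 1
gen 7: 1 · 2 · 2 · 1
2 · 3 · 1 · 2
3 · 1 · 1 · 3
1 · 2 · 3 · 2
3 · 2 · 2 · 1
gen 8: 1 · 2 · 2 · 1
2 · 3 · 1 · 2
3 · 1 · 2 · 3
1 · 3 · 0 · 3
3 · 2 · 3 · 1
gen 9: 1 · 2 · 2 · 1
2 · 3 · 1 · 2
3 · 1 · 2 · 3
1 · 3 · 1 · 3
3 · 2 · 3 · 1
gen 10: 1 · 2 · 2 · 1
2 · 3 · 1 · 2
3 · 1 · 2 · 3
1 · 3 · 2 · 3
3 · 2 · 3 · 1
gen 11: 1 · 2 · 2 · 1
2 · 3 · 1 · 2
3 · 1 · 2 · 3
1 · 3 · 3 · 3
3 · 2 · 3 · 1
gen 12: 1 · 2 · 2 · 1
2 · 3 · 2 · 3
3 · 3 · 1 · 1
3 · 2 · 0 · 2
0 · 1 · 2 · 3
gen 13: 1 · 2 · 2 · 1
2 · 3 · 2 · 3
3 · 3 · 1 · 1
3 · 2 · 1 · 2
0 · 1 · 2 · 3
gen 14: 1 · 2 · 2 · 1
2 · 3 · 2 · 3
3 · 3 · 1 · 1
3 · 2 · 2 · 2
0 · 1 · 2 · 3
gen 15: 1 · 2 · 2 · 1
2 · 3 · 2 · 3
3 · 3 · 1 · 1
3 · 2 · 3 · 2
0 · 1 · 2 · 3
gen 16: 1 · 2 · 2 · 1
2 · 3 · 2 · 3
3 · 3 · 2 · 1
3 · 3 · 0 · 3
0 · 1 · 3 · 3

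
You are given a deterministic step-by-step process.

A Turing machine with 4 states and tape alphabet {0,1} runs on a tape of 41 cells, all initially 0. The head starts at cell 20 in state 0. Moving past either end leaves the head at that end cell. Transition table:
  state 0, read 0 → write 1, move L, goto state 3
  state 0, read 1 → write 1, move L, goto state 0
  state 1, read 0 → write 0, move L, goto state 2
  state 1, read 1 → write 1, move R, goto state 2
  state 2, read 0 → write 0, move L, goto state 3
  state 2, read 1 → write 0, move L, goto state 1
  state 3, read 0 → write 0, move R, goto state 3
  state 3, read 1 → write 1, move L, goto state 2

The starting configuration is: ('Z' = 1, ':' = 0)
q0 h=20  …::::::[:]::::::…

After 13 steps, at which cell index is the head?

19

[0] q0 h=20  …::::::[:]::::::…
[1] q3 h=19  …::::::[:]Z:::::…
[2] q3 h=20  …::::::[Z]::::::…
[3] q2 h=19  …::::::[:]Z:::::…
[4] q3 h=18  …::::::[:]:Z::::…
[5] q3 h=19  …::::::[:]Z:::::…
[6] q3 h=20  …::::::[Z]::::::…
[7] q2 h=19  …::::::[:]Z:::::…
[8] q3 h=18  …::::::[:]:Z::::…
[9] q3 h=19  …::::::[:]Z:::::…
[10] q3 h=20  …::::::[Z]::::::…
[11] q2 h=19  …::::::[:]Z:::::…
[12] q3 h=18  …::::::[:]:Z::::…
[13] q3 h=19  …::::::[:]Z:::::…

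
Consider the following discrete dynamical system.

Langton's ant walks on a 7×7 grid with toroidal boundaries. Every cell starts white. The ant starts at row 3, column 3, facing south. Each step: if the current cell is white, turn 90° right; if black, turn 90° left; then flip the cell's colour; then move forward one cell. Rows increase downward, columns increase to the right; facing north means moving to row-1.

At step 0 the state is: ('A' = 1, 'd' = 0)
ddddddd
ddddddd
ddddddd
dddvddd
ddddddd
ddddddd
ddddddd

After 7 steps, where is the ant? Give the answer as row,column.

step 0: ddddddd
ddddddd
ddddddd
dddvddd
ddddddd
ddddddd
ddddddd
step 1: ddddddd
ddddddd
ddddddd
dd<Addd
ddddddd
ddddddd
ddddddd
step 2: ddddddd
ddddddd
dd^dddd
ddAAddd
ddddddd
ddddddd
ddddddd
step 3: ddddddd
ddddddd
ddA>ddd
ddAAddd
ddddddd
ddddddd
ddddddd
step 4: ddddddd
ddddddd
ddAAddd
ddAvddd
ddddddd
ddddddd
ddddddd
step 5: ddddddd
ddddddd
ddAAddd
ddAd>dd
ddddddd
ddddddd
ddddddd
step 6: ddddddd
ddddddd
ddAAddd
ddAdAdd
ddddvdd
ddddddd
ddddddd
step 7: ddddddd
ddddddd
ddAAddd
ddAdAdd
ddd<Add
ddddddd
ddddddd

4,3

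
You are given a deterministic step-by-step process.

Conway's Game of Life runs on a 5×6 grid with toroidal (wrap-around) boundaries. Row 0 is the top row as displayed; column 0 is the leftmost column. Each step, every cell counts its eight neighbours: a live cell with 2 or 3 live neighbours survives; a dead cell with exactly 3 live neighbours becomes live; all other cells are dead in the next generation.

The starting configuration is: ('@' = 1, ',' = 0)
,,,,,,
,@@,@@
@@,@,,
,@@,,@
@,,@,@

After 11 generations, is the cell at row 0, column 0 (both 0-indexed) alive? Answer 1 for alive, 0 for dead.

1

gen 0: ,,,,,,
,@@,@@
@@,@,,
,@@,,@
@,,@,@
gen 1: ,@@@,,
,@@@@@
,,,@,,
,,,@,@
@@@,@@
gen 2: ,,,,,,
@@,,,,
@,,,,@
,@,@,@
,,,,,@
gen 3: @,,,,,
@@,,,@
,,@,@@
,,,,,@
@,,,@,
gen 4: ,,,,,,
,@,,@,
,@,,@,
@,,@,,
@,,,,,
gen 5: ,,,,,,
,,,,,,
@@@@@@
@@,,,@
,,,,,,
gen 6: ,,,,,,
@@@@@@
,,@@@,
,,,@,,
@,,,,,
gen 7: ,,@@@,
@@,,,@
@,,,,,
,,@@@,
,,,,,,
gen 8: @@@@@@
@@@@@@
@,@@@,
,,,@,,
,,,,,,
gen 9: ,,,,,,
,,,,,,
@,,,,,
,,@@@,
@@,,,@
gen 10: @,,,,,
,,,,,,
,,,@,,
,,@@@,
@@@@@@
gen 11: @,@@@,
,,,,,,
,,@@@,
@,,,,,
@,,,,,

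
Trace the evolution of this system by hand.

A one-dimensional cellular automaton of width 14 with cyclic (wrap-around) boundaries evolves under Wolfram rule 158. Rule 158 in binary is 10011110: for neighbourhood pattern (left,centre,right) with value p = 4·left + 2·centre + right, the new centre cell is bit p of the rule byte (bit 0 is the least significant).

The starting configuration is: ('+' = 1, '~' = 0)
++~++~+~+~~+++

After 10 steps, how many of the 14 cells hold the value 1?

t=0: ++~++~+~+~~+++
t=1: +~~+~~+~++++++
t=2: ~++++++~++++++
t=3: ~+++++~~+++++~
t=4: +++++~++++++~+
t=5: ++++~~+++++~~+
t=6: +++~++++++~+++
t=7: ++~~+++++~~+++
t=8: +~++++++~+++++
t=9: ~~+++++~~+++++
t=10: ++++++~++++++~

12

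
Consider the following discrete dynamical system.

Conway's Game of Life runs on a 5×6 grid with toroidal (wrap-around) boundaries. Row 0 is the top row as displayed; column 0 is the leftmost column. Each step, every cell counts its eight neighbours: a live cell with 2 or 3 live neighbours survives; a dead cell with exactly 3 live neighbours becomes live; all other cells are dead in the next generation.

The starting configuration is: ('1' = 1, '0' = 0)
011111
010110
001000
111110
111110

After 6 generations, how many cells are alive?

2

k=0  011111
010110
001000
111110
111110
k=1  000000
110001
100001
100010
000000
k=2  100000
010001
000010
100000
000000
k=3  100000
100001
100001
000000
000000
k=4  100001
010000
100001
000000
000000
k=5  100000
010000
100000
000000
000000
k=6  000000
110000
000000
000000
000000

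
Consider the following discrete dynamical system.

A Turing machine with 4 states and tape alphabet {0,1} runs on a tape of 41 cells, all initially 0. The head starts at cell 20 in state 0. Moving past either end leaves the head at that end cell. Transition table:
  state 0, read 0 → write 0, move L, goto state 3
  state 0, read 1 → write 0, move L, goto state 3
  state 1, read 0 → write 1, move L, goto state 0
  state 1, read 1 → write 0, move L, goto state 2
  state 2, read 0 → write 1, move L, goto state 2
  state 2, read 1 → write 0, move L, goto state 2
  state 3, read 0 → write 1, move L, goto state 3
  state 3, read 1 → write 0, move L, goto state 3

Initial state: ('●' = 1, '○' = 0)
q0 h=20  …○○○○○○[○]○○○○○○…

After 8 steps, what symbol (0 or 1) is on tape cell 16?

1

[0] q0 h=20  …○○○○○○[○]○○○○○○…
[1] q3 h=19  …○○○○○○[○]○○○○○○…
[2] q3 h=18  …○○○○○○[○]●○○○○○…
[3] q3 h=17  …○○○○○○[○]●●○○○○…
[4] q3 h=16  …○○○○○○[○]●●●○○○…
[5] q3 h=15  …○○○○○○[○]●●●●○○…
[6] q3 h=14  …○○○○○○[○]●●●●●○…
[7] q3 h=13  …○○○○○○[○]●●●●●●…
[8] q3 h=12  …○○○○○○[○]●●●●●●…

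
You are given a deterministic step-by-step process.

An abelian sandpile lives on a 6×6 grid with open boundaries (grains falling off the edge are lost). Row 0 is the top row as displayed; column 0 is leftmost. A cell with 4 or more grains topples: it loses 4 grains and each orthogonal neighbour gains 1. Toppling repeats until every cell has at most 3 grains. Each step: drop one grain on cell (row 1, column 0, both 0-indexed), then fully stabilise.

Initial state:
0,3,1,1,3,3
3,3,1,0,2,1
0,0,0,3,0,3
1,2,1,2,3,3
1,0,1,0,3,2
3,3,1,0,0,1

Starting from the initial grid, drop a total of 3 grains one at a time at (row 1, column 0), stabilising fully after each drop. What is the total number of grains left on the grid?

55

t=0: 0,3,1,1,3,3
3,3,1,0,2,1
0,0,0,3,0,3
1,2,1,2,3,3
1,0,1,0,3,2
3,3,1,0,0,1
t=1: 2,0,2,1,3,3
1,1,2,0,2,1
1,1,0,3,0,3
1,2,1,2,3,3
1,0,1,0,3,2
3,3,1,0,0,1
t=2: 2,0,2,1,3,3
2,1,2,0,2,1
1,1,0,3,0,3
1,2,1,2,3,3
1,0,1,0,3,2
3,3,1,0,0,1
t=3: 2,0,2,1,3,3
3,1,2,0,2,1
1,1,0,3,0,3
1,2,1,2,3,3
1,0,1,0,3,2
3,3,1,0,0,1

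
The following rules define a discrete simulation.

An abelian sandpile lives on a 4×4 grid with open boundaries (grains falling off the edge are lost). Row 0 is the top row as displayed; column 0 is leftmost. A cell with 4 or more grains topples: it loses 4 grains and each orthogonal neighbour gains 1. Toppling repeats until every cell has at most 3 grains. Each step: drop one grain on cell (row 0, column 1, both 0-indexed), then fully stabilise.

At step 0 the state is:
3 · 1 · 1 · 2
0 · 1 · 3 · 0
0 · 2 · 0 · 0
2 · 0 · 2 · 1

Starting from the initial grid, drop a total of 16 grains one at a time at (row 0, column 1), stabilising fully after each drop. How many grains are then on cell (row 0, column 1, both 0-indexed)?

1

gen 0: 3 · 1 · 1 · 2
0 · 1 · 3 · 0
0 · 2 · 0 · 0
2 · 0 · 2 · 1
gen 1: 3 · 2 · 1 · 2
0 · 1 · 3 · 0
0 · 2 · 0 · 0
2 · 0 · 2 · 1
gen 2: 3 · 3 · 1 · 2
0 · 1 · 3 · 0
0 · 2 · 0 · 0
2 · 0 · 2 · 1
gen 3: 0 · 1 · 2 · 2
1 · 2 · 3 · 0
0 · 2 · 0 · 0
2 · 0 · 2 · 1
gen 4: 0 · 2 · 2 · 2
1 · 2 · 3 · 0
0 · 2 · 0 · 0
2 · 0 · 2 · 1
gen 5: 0 · 3 · 2 · 2
1 · 2 · 3 · 0
0 · 2 · 0 · 0
2 · 0 · 2 · 1
gen 6: 1 · 0 · 3 · 2
1 · 3 · 3 · 0
0 · 2 · 0 · 0
2 · 0 · 2 · 1
gen 7: 1 · 1 · 3 · 2
1 · 3 · 3 · 0
0 · 2 · 0 · 0
2 · 0 · 2 · 1
gen 8: 1 · 2 · 3 · 2
1 · 3 · 3 · 0
0 · 2 · 0 · 0
2 · 0 · 2 · 1
gen 9: 1 · 3 · 3 · 2
1 · 3 · 3 · 0
0 · 2 · 0 · 0
2 · 0 · 2 · 1
gen 10: 2 · 2 · 1 · 3
2 · 1 · 1 · 1
0 · 3 · 1 · 0
2 · 0 · 2 · 1
gen 11: 2 · 3 · 1 · 3
2 · 1 · 1 · 1
0 · 3 · 1 · 0
2 · 0 · 2 · 1
gen 12: 3 · 0 · 2 · 3
2 · 2 · 1 · 1
0 · 3 · 1 · 0
2 · 0 · 2 · 1
gen 13: 3 · 1 · 2 · 3
2 · 2 · 1 · 1
0 · 3 · 1 · 0
2 · 0 · 2 · 1
gen 14: 3 · 2 · 2 · 3
2 · 2 · 1 · 1
0 · 3 · 1 · 0
2 · 0 · 2 · 1
gen 15: 3 · 3 · 2 · 3
2 · 2 · 1 · 1
0 · 3 · 1 · 0
2 · 0 · 2 · 1
gen 16: 0 · 1 · 3 · 3
3 · 3 · 1 · 1
0 · 3 · 1 · 0
2 · 0 · 2 · 1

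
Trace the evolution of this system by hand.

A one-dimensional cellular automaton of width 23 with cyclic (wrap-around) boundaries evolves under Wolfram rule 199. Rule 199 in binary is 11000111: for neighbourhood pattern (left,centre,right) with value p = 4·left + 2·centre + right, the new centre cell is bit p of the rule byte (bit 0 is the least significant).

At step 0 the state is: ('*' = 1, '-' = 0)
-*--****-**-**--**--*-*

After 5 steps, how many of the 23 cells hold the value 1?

11

step 0: -*--****-**-**--**--*-*
step 1: -*-*-***--*--*-*-*-**-*
step 2: -*-*--**-**-**-*-*--*-*
step 3: -*-*-*-*--*--*-*-*-**-*
step 4: -*-*-*-*-**-**-*-*--*-*
step 5: -*-*-*-*--*--*-*-*-**-*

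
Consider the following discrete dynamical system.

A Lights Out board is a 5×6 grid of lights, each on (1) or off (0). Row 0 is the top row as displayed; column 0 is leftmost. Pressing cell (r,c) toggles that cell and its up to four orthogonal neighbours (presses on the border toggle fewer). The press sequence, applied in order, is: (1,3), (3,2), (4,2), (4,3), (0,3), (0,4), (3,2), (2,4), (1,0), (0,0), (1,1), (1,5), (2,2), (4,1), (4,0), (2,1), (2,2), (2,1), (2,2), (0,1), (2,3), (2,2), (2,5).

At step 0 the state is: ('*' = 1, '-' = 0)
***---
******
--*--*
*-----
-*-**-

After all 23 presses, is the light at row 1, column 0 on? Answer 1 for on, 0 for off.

0

k=0  ***---
******
--*--*
*-----
-*-**-
k=1  ****--
**---*
--**-*
*-----
-*-**-
k=2  ****--
**---*
---*-*
****--
-****-
k=3  ****--
**---*
---*-*
**-*--
----*-
k=4  ****--
**---*
---*-*
**----
--**--
k=5  **--*-
**-*-*
---*-*
**----
--**--
k=6  **-*-*
**-***
---*-*
**----
--**--
k=7  **-*-*
**-***
--**-*
*-**--
---*--
k=8  **-*-*
**-*-*
--*-*-
*-***-
---*--
k=9  -*-*-*
---*-*
*-*-*-
*-***-
---*--
k=10  *--*-*
*--*-*
*-*-*-
*-***-
---*--
k=11  **-*-*
-***-*
***-*-
*-***-
---*--
k=12  **-*--
-****-
***-**
*-***-
---*--
k=13  **-*--
-*-**-
*--***
*--**-
---*--
k=14  **-*--
-*-**-
*--***
**-**-
****--
k=15  **-*--
-*-**-
*--***
-*-**-
--**--
k=16  **-*--
---**-
-*****
---**-
--**--
k=17  **-*--
--***-
----**
--***-
--**--
k=18  **-*--
-****-
***-**
-****-
--**--
k=19  **-*--
-*-**-
*--***
-*-**-
--**--
k=20  --**--
---**-
*--***
-*-**-
--**--
k=21  --**--
----*-
*-*--*
-*--*-
--**--
k=22  --**--
--*-*-
**-*-*
-**-*-
--**--
k=23  --**--
--*-**
**-**-
-**-**
--**--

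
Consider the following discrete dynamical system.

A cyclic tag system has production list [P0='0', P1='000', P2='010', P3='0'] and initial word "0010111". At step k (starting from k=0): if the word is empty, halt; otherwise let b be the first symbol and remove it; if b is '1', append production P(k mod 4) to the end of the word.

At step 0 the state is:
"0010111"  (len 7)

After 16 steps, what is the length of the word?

3

k=0  "0010111"  (len 7)
k=1  "010111"  (len 6)
k=2  "10111"  (len 5)
k=3  "0111010"  (len 7)
k=4  "111010"  (len 6)
k=5  "110100"  (len 6)
k=6  "10100000"  (len 8)
k=7  "0100000010"  (len 10)
k=8  "100000010"  (len 9)
k=9  "000000100"  (len 9)
k=10  "00000100"  (len 8)
k=11  "0000100"  (len 7)
k=12  "000100"  (len 6)
k=13  "00100"  (len 5)
k=14  "0100"  (len 4)
k=15  "100"  (len 3)
k=16  "000"  (len 3)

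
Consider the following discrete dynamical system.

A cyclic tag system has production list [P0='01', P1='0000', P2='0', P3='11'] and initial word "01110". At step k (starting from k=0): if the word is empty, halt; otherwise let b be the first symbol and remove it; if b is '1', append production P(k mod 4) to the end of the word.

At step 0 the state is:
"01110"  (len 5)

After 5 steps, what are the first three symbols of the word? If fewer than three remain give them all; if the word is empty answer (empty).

k=0  "01110"  (len 5)
k=1  "1110"  (len 4)
k=2  "1100000"  (len 7)
k=3  "1000000"  (len 7)
k=4  "00000011"  (len 8)
k=5  "0000011"  (len 7)

000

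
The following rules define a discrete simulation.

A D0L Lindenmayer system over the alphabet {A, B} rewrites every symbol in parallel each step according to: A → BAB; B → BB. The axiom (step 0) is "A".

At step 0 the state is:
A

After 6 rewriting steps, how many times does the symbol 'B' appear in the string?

126

step 0: A
step 1: BAB
step 2: BBBABBB
step 3: BBBBBBBABBBBBBB
step 4: BBBBBBBBBBBBBBBABBBBBBBBBBBBBBB
step 5: BBBBBBBBBBBBBBBBBBBBBBBBBBBBBBBABBBBBBBBBBBBBBBBBBBBBBBBBBBBBBB
step 6: BBBBBBBBBBBBBBBBBBBBBBBBBBBBBBBBBBBBBBBBBBBBBBBBBBBBBBBBBB…BBBBBBBBBBBBBBBBBBBBBBBBBBBBBBBBBBBBBBBBBBBBBBBBBBBBBBBBBB  (len 127)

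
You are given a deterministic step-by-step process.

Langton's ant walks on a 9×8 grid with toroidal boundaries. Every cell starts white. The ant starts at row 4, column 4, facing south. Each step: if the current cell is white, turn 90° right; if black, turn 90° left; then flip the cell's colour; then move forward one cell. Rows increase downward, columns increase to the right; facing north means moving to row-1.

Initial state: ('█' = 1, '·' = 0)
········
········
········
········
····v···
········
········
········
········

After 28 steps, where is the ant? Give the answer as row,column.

2,6

step 0: ········
········
········
········
····v···
········
········
········
········
step 1: ········
········
········
········
···<█···
········
········
········
········
step 2: ········
········
········
···^····
···██···
········
········
········
········
step 3: ········
········
········
···█>···
···██···
········
········
········
········
step 4: ········
········
········
···██···
···█v···
········
········
········
········
step 5: ········
········
········
···██···
···█·>··
········
········
········
········
step 6: ········
········
········
···██···
···█·█··
·····v··
········
········
········
step 7: ········
········
········
···██···
···█·█··
····<█··
········
········
········
step 8: ········
········
········
···██···
···█^█··
····██··
········
········
········
step 9: ········
········
········
···██···
···██>··
····██··
········
········
········
step 10: ········
········
········
···██^··
···██···
····██··
········
········
········
step 11: ········
········
········
···███>·
···██···
····██··
········
········
········
step 12: ········
········
········
···████·
···██·v·
····██··
········
········
········
step 13: ········
········
········
···████·
···██<█·
····██··
········
········
········
step 14: ········
········
········
···██^█·
···████·
····██··
········
········
········
step 15: ········
········
········
···█<·█·
···████·
····██··
········
········
········
step 16: ········
········
········
···█··█·
···█v██·
····██··
········
········
········
step 17: ········
········
········
···█··█·
···█·>█·
····██··
········
········
········
step 18: ········
········
········
···█·^█·
···█··█·
····██··
········
········
········
step 19: ········
········
········
···█·█>·
···█··█·
····██··
········
········
········
step 20: ········
········
······^·
···█·█··
···█··█·
····██··
········
········
········
step 21: ········
········
······█>
···█·█··
···█··█·
····██··
········
········
········
step 22: ········
········
······██
···█·█·v
···█··█·
····██··
········
········
········
step 23: ········
········
······██
···█·█<█
···█··█·
····██··
········
········
········
step 24: ········
········
······^█
···█·███
···█··█·
····██··
········
········
········
step 25: ········
········
·····<·█
···█·███
···█··█·
····██··
········
········
········
step 26: ········
·····^··
·····█·█
···█·███
···█··█·
····██··
········
········
········
step 27: ········
·····█>·
·····█·█
···█·███
···█··█·
····██··
········
········
········
step 28: ········
·····██·
·····█v█
···█·███
···█··█·
····██··
········
········
········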